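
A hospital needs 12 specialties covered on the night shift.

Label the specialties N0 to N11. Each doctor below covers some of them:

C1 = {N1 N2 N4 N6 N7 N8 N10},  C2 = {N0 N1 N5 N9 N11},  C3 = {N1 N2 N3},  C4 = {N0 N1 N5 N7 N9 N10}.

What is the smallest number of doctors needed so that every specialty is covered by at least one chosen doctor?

C1 and C2 and C3 together: C1 ∪ C2 ∪ C3 = {N0, N1, N2, N3, N4, N5, N6, N7, N8, N9, N10, N11} — every specialty is covered.
Only C3 contains N3, so C3 is forced; the remaining 9 specialties need at least 2 more doctors (each remaining doctor adds at most 5) — so at least 3 doctors are needed, and 3 is optimal.

3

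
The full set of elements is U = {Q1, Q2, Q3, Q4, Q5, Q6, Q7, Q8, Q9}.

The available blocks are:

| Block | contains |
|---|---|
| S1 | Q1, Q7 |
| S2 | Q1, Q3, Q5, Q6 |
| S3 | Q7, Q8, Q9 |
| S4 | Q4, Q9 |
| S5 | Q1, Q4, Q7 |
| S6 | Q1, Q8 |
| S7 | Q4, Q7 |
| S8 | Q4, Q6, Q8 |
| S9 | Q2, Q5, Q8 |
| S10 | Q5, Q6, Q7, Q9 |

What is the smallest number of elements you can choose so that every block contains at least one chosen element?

4

The 4 elements {Q4, Q6, Q7, Q8} hit every block.
No choice of 3 elements meets every block, so 4 is the minimum.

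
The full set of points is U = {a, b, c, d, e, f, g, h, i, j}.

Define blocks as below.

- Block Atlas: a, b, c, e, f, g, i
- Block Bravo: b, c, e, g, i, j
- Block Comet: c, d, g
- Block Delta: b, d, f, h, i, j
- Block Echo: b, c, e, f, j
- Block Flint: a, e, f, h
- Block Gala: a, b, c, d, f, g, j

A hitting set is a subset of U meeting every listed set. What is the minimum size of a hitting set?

The 2 points {c, f} hit every block.
The blocks Comet, Flint are pairwise disjoint, so any hitting set needs a separate point for each — at least 2. Hence 2 is optimal.

2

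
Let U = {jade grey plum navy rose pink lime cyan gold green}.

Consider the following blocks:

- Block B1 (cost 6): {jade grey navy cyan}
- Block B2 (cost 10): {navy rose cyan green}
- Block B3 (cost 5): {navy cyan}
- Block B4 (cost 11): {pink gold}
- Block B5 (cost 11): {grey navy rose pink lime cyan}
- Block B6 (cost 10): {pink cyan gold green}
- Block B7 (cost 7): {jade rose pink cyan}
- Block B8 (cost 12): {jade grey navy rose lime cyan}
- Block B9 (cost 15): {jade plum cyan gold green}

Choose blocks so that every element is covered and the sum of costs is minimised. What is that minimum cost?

26

B5, B9 together cover every element (B5 ∪ B9 = {jade, grey, plum, navy, rose, pink, lime, cyan, gold, green}); total cost 11 + 15 = 26.
The greedy pick B1, B6, B5, B9 costs 42; no covering selection beats 26.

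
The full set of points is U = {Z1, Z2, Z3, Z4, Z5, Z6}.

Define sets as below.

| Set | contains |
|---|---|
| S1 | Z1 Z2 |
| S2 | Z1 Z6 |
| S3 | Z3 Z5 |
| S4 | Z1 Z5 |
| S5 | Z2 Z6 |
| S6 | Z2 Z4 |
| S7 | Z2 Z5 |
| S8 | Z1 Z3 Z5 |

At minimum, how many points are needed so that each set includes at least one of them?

3

H = {Z2, Z5, Z6} meets every set (each contains at least one member of H), and |H| = 3.
The sets S2, S3, S6 are pairwise disjoint, so any hitting set needs a separate point for each — at least 3. Hence 3 is optimal.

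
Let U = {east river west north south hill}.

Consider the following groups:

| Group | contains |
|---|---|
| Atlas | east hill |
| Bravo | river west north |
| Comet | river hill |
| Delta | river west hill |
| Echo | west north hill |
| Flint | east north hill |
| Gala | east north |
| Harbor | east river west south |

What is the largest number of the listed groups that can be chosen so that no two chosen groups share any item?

Delta, Gala are pairwise disjoint (Delta={river,west,hill}; Gala={east,north}).
Every remaining group overlaps one of these, and no 3 of the listed groups are pairwise disjoint, so 2 is the maximum.

2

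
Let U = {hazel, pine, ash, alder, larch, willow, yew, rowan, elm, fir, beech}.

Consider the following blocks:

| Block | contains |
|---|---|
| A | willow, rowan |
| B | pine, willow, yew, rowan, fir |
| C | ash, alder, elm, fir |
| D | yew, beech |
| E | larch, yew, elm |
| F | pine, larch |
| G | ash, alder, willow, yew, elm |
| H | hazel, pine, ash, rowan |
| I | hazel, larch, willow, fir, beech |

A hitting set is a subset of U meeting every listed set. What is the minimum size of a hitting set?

The 4 elements {ash, larch, willow, beech} hit every block.
The blocks A, C, D, F are pairwise disjoint, so any hitting set needs a separate element for each — at least 4. Hence 4 is optimal.

4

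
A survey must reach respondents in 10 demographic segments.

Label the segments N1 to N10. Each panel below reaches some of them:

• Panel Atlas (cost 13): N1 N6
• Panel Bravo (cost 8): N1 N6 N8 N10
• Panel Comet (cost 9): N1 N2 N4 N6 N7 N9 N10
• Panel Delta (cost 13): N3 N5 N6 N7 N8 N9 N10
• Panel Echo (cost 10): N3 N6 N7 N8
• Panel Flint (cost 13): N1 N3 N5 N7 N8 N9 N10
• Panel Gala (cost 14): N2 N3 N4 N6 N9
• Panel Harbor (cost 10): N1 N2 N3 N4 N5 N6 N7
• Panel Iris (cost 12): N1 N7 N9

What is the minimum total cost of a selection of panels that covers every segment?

Comet, Delta together cover every segment (Comet ∪ Delta = {N1, N2, N3, N4, N5, N6, N7, N8, N9, N10}); total cost 9 + 13 = 22.
No covering selection has total cost below 22.

22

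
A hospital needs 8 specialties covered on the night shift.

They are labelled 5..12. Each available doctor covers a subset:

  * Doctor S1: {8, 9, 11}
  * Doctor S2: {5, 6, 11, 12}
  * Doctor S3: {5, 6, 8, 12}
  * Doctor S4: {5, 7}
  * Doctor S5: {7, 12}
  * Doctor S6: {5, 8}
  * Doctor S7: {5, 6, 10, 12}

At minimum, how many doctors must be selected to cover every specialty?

Take {S1, S4, S7}. Their union is {5, 6, 7, 8, 9, 10, 11, 12}, which is all 8 specialties.
Only S1 contains 9, so S1 is forced; the remaining 5 specialties need at least 2 more doctors (each remaining doctor adds at most 4) — so at least 3 doctors are needed, and 3 is optimal.

3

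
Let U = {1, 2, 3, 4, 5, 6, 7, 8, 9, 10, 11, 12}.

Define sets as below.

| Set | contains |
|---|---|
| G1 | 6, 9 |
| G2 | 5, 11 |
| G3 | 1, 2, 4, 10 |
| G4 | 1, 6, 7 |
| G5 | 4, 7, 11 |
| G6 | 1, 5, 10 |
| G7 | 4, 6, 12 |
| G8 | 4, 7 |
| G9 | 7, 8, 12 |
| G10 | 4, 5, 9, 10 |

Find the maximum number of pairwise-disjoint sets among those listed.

G1, G2, G3, G9 are pairwise disjoint (G1={6,9}; G2={5,11}; G3={1,2,4,10}; G9={7,8,12}).
Every remaining set overlaps one of these, and no 5 of the listed sets are pairwise disjoint, so 4 is the maximum.

4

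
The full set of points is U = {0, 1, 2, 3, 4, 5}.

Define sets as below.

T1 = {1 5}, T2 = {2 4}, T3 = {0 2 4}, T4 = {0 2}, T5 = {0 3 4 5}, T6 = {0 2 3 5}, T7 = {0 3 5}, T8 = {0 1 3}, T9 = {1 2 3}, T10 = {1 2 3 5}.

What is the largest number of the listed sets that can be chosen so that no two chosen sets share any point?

T1, T3 are pairwise disjoint (T1={1,5}; T3={0,2,4}).
Every remaining set overlaps one of these, and no 3 of the listed sets are pairwise disjoint, so 2 is the maximum.

2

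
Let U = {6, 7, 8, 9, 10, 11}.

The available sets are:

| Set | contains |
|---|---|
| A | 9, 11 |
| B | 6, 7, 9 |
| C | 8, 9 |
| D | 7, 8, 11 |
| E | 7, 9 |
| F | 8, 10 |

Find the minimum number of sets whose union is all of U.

A, B, and F cover everything between them: the union {6, 7, 8, 9, 10, 11} is all of U.
Only B contains 6, so B is forced; the remaining 3 elements need at least 2 more sets (each remaining set adds at most 2) — so at least 3 sets are needed, and 3 is optimal.

3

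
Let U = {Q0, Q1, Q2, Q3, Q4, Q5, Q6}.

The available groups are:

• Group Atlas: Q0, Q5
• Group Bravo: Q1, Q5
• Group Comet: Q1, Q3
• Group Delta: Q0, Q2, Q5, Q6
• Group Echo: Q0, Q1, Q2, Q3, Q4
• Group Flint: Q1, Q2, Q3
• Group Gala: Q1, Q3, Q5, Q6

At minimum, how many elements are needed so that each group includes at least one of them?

The 2 elements {Q1, Q5} hit every group.
The groups Atlas, Flint are pairwise disjoint, so any hitting set needs a separate element for each — at least 2. Hence 2 is optimal.

2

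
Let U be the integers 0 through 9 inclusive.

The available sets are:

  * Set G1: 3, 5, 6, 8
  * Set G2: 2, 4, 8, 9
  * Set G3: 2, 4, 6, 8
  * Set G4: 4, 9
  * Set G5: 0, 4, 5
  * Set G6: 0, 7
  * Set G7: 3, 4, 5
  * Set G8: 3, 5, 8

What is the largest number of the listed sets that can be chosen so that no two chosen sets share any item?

G1, G4, G6 are pairwise disjoint (G1={3,5,6,8}; G4={4,9}; G6={0,7}).
Every remaining set overlaps one of these, and no 4 of the listed sets are pairwise disjoint, so 3 is the maximum.

3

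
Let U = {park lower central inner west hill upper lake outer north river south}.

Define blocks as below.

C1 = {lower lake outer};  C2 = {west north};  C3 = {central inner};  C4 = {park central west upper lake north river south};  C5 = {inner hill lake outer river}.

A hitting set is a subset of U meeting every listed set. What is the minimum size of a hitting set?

Take H = {central, outer, north}. Each listed block contains at least one of these, so H is a hitting set of size 3.
The blocks C1, C2, C3 are pairwise disjoint, so any hitting set needs a separate element for each — at least 3. Hence 3 is optimal.

3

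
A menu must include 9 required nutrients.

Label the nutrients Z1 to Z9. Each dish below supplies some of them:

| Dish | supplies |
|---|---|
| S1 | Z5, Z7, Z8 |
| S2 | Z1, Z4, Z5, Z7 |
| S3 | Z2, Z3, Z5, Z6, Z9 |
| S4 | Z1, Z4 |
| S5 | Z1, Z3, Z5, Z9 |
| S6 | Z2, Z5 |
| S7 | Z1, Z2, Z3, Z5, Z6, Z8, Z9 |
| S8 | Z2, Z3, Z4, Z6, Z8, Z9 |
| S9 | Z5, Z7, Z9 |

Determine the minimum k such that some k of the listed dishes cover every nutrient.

S2 and S8 together: S2 ∪ S8 = {Z1, Z2, Z3, Z4, Z5, Z6, Z7, Z8, Z9} — every nutrient is covered.
No single dish has all 9 nutrients (the largest, S7, has 7), so 2 is optimal.

2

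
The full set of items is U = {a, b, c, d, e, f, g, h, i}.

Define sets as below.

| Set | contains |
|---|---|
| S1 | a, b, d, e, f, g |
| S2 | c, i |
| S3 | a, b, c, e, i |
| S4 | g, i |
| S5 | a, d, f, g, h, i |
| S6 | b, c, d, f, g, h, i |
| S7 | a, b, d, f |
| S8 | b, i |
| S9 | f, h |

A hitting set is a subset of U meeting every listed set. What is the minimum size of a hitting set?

T = {f, i} meets every set (each contains at least one member of T), and |T| = 2.
The sets S4, S7 are pairwise disjoint, so any hitting set needs a separate item for each — at least 2. Hence 2 is optimal.

2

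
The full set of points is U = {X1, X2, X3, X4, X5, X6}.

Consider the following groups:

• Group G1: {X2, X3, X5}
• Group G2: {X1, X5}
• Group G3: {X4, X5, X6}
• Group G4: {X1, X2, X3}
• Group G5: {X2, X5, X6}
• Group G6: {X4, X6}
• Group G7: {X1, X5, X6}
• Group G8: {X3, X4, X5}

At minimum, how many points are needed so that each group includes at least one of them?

The 3 points {X1, X2, X4} hit every group.
No choice of 2 points meets every group, so 3 is the minimum.

3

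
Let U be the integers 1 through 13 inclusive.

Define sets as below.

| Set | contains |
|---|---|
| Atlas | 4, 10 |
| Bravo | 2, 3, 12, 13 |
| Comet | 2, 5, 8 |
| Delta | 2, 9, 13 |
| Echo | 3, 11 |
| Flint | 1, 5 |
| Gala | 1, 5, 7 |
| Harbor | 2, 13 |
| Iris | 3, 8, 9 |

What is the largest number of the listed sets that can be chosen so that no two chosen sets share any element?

Atlas, Delta, Echo, Flint are pairwise disjoint (Atlas={4,10}; Delta={2,9,13}; Echo={3,11}; Flint={1,5}).
Every remaining set overlaps one of these, and no 5 of the listed sets are pairwise disjoint, so 4 is the maximum.

4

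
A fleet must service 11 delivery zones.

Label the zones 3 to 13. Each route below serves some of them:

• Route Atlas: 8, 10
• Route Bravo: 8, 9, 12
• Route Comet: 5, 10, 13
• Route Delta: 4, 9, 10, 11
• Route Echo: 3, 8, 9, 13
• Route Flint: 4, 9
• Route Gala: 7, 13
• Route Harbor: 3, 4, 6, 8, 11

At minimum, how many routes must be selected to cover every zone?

Bravo and Comet and Gala and Harbor together: Bravo ∪ Comet ∪ Gala ∪ Harbor = {3, 4, 5, 6, 7, 8, 9, 10, 11, 12, 13} — every zone is covered.
No 3 of the 8 routes cover everything (all 56 combinations miss at least one zone), so 4 is optimal.

4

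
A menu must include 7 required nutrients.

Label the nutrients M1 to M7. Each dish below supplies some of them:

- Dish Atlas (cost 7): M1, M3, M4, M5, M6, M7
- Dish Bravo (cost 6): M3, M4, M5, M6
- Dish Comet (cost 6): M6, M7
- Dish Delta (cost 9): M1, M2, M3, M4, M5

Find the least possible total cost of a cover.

15

Comet, Delta together cover every nutrient (Comet ∪ Delta = {M1, M2, M3, M4, M5, M6, M7}); total cost 6 + 9 = 15.
The greedy pick Atlas, Delta costs 16; no covering selection beats 15.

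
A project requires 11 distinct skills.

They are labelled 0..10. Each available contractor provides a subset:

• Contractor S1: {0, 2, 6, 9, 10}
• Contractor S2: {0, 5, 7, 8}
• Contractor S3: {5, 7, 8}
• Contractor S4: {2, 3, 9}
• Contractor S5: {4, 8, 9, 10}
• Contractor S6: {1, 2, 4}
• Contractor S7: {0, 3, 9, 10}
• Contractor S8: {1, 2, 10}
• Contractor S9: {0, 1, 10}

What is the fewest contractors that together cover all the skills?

S1 and S3 and S4 and S6 together: S1 ∪ S3 ∪ S4 ∪ S6 = {0, 1, 2, 3, 4, 5, 6, 7, 8, 9, 10} — every skill is covered.
No 3 of the 9 contractors cover everything (all 84 combinations miss at least one skill), so 4 is optimal.

4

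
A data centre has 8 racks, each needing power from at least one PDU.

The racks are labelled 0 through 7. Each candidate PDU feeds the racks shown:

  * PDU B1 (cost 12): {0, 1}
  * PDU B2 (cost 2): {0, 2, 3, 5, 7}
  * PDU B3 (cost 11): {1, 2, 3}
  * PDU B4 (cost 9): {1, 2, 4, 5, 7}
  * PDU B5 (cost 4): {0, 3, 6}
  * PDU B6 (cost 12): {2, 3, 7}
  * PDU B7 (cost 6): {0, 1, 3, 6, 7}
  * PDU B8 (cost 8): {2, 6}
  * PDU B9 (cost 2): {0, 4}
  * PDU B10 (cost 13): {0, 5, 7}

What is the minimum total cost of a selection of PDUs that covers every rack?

B2, B7, B9 together cover every rack (B2 ∪ B7 ∪ B9 = {0, 1, 2, 3, 4, 5, 6, 7}); total cost 2 + 6 + 2 = 10.
No covering selection has total cost below 10.

10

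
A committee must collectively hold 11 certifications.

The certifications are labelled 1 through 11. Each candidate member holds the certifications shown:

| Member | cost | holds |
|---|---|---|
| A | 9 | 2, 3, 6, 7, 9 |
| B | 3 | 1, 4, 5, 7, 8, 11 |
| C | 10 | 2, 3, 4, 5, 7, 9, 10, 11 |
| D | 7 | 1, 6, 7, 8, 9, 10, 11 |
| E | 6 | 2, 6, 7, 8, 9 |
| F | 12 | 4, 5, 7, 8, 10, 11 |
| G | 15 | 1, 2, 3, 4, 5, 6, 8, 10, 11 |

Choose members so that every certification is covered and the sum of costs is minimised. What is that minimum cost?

C, D together cover every certification (C ∪ D = {1, 2, 3, 4, 5, 6, 7, 8, 9, 10, 11}); total cost 10 + 7 = 17.
The greedy pick B, E, C costs 19; no covering selection beats 17.

17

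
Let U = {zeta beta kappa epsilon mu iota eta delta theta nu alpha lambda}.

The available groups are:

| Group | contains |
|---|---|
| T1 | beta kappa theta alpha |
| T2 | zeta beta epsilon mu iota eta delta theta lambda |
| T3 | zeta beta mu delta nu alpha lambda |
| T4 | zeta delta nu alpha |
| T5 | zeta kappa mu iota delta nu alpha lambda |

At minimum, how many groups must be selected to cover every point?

2

T2 and T5 together: T2 ∪ T5 = {zeta, beta, kappa, epsilon, mu, iota, eta, delta, theta, nu, alpha, lambda} — every point is covered.
No single group has all 12 points (the largest, T2, has 9), so 2 is optimal.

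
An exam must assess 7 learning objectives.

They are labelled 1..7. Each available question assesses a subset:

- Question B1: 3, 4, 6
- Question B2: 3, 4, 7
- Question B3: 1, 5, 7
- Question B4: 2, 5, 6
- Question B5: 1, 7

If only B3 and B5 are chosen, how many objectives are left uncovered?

Union of B3, B5 = {1, 5, 7}.
Not covered: 2, 3, 4, 6 — 4 objectives.

4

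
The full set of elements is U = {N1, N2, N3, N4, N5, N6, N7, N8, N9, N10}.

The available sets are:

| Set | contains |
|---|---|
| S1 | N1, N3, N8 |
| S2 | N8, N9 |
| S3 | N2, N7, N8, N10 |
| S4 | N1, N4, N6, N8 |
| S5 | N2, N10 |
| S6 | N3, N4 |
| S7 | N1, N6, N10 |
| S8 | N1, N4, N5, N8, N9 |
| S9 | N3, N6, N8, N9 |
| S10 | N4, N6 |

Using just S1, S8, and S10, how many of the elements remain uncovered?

3

Union of S1, S8, S10 = {N1, N3, N4, N5, N6, N8, N9}.
Not covered: N2, N7, N10 — 3 elements.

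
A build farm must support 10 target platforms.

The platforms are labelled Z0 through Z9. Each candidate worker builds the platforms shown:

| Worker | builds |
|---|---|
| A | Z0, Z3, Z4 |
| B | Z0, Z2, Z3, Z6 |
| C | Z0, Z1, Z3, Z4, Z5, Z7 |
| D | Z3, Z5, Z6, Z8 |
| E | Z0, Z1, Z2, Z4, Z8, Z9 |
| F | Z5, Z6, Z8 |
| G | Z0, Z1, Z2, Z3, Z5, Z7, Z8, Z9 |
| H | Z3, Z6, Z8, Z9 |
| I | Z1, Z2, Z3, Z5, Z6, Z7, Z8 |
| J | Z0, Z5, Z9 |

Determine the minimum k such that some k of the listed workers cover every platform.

2

E and I together: E ∪ I = {Z0, Z1, Z2, Z3, Z4, Z5, Z6, Z7, Z8, Z9} — every platform is covered.
No single worker has all 10 platforms (the largest, G, has 8), so 2 is optimal.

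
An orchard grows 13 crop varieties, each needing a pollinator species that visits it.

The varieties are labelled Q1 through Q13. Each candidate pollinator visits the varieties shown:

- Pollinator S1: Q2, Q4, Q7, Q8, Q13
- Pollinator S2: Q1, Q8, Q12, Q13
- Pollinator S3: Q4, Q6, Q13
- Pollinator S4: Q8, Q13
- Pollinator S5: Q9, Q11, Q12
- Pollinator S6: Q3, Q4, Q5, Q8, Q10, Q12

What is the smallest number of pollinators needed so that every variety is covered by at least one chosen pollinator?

5

S1 and S2 and S3 and S5 and S6 together: S1 ∪ S2 ∪ S3 ∪ S5 ∪ S6 = {Q1, Q2, Q3, Q4, Q5, Q6, Q7, Q8, Q9, Q10, Q11, Q12, Q13} — every variety is covered.
No 4 of the 6 pollinators cover everything (all 15 combinations miss at least one variety), so 5 is optimal.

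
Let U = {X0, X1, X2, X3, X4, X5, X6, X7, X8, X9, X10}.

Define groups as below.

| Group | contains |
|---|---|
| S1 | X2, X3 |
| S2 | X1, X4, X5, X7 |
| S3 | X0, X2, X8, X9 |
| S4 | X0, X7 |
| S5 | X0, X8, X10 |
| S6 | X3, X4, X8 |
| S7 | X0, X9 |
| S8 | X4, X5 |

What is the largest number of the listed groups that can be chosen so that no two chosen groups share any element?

3

S1, S2, S5 are pairwise disjoint (S1={X2,X3}; S2={X1,X4,X5,X7}; S5={X0,X8,X10}).
Every remaining group overlaps one of these, and no 4 of the listed groups are pairwise disjoint, so 3 is the maximum.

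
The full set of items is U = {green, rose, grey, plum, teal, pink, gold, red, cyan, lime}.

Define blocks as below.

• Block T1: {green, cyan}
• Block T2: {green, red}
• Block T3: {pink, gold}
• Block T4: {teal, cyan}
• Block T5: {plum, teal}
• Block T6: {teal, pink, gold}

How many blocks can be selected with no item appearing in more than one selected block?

3

T2, T3, T5 are pairwise disjoint (T2={green,red}; T3={pink,gold}; T5={plum,teal}).
Every remaining block overlaps one of these, and no 4 of the listed blocks are pairwise disjoint, so 3 is the maximum.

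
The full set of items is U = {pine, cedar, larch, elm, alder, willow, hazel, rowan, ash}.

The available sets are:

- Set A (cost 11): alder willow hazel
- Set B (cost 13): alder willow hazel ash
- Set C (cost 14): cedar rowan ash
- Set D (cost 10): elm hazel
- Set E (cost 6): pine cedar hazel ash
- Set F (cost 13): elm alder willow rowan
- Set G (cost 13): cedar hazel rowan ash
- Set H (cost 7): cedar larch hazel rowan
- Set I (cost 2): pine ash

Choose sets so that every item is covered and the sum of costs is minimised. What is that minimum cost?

22

F, H, I together cover every item (F ∪ H ∪ I = {pine, cedar, larch, elm, alder, willow, hazel, rowan, ash}); total cost 13 + 7 + 2 = 22.
No covering selection has total cost below 22.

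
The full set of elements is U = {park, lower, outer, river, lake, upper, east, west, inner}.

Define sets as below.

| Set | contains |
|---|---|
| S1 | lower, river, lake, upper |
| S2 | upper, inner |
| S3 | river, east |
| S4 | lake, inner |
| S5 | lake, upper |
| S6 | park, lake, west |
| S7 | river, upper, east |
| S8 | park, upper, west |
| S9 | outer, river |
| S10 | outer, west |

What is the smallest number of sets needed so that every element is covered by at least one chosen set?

5

S1, S2, S7, S8, and S10 cover everything between them: the union {park, lower, outer, river, lake, upper, east, west, inner} is all of U.
No 4 of the 10 sets cover everything (all 210 combinations miss at least one element), so 5 is optimal.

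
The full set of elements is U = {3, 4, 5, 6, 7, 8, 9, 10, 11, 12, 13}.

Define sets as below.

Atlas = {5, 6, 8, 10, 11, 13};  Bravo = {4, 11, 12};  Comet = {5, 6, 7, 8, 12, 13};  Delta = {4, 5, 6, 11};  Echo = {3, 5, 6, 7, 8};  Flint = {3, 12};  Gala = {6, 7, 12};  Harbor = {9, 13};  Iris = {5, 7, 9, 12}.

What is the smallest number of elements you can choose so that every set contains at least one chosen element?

H = {5, 12, 13} meets every set (each contains at least one member of H), and |H| = 3.
The sets Bravo, Echo, Harbor are pairwise disjoint, so any hitting set needs a separate element for each — at least 3. Hence 3 is optimal.

3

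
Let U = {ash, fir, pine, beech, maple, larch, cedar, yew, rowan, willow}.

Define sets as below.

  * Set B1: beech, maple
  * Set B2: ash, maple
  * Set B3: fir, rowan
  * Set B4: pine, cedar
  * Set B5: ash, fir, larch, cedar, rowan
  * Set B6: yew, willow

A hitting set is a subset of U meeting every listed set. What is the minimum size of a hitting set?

4

Take H = {fir, pine, maple, yew}. Each listed set contains at least one of these, so H is a hitting set of size 4.
The sets B1, B3, B4, B6 are pairwise disjoint, so any hitting set needs a separate element for each — at least 4. Hence 4 is optimal.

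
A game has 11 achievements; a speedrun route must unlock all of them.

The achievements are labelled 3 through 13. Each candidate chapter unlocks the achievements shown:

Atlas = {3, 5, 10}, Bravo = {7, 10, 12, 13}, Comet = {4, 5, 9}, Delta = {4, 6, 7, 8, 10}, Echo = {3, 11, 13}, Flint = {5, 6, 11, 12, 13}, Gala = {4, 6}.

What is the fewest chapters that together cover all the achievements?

Take {Atlas, Comet, Delta, Flint}. Their union is {3, 4, 5, 6, 7, 8, 9, 10, 11, 12, 13}, which is all 11 achievements.
No 3 of the 7 chapters cover everything (all 35 combinations miss at least one achievement), so 4 is optimal.

4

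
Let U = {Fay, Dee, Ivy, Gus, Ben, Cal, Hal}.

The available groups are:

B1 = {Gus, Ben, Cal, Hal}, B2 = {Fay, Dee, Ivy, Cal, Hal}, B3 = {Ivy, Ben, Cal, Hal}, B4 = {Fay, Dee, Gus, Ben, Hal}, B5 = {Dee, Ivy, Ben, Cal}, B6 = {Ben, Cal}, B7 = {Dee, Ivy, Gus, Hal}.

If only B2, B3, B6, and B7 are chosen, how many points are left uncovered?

Union of B2, B3, B6, B7 = {Fay, Dee, Ivy, Gus, Ben, Cal, Hal} — that's every point, so 0 are uncovered.

0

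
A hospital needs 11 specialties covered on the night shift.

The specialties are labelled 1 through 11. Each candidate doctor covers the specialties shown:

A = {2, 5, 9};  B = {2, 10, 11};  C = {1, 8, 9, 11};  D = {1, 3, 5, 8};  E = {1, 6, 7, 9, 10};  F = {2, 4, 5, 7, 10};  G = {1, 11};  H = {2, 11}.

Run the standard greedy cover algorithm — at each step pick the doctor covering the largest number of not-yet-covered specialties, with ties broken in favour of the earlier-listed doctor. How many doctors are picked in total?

Greedy: pick E (covers 5 new) → pick D (covers 3 new) → pick B (covers 2 new) → pick F (covers 1 new). Total picks: 4.

4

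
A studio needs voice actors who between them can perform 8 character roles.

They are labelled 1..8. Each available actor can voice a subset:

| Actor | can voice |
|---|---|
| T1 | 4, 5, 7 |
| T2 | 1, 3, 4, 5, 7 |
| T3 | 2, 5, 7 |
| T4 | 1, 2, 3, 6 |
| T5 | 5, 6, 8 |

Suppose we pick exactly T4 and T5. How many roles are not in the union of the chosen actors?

Union of T4, T5 = {1, 2, 3, 5, 6, 8}.
Not covered: 4, 7 — 2 roles.

2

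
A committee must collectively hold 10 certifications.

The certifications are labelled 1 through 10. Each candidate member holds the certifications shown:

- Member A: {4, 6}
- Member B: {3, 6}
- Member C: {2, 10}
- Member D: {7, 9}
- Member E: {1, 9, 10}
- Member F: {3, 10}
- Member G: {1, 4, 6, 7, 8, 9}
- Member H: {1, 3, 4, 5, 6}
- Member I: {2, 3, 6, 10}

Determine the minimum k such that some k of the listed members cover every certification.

Take {G, H, I}. Their union is {1, 2, 3, 4, 5, 6, 7, 8, 9, 10}, which is all 10 certifications.
Only H contains 5, so H is forced; the remaining 5 certifications need at least 2 more members (each remaining member adds at most 3) — so at least 3 members are needed, and 3 is optimal.

3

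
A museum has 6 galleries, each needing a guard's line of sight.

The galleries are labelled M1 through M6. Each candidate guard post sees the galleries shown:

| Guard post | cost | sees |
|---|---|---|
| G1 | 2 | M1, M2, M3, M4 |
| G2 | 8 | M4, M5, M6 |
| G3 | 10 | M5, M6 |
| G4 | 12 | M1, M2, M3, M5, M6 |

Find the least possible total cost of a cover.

G1, G2 together cover every gallery (G1 ∪ G2 = {M1, M2, M3, M4, M5, M6}); total cost 2 + 8 = 10.
No covering selection has total cost below 10.

10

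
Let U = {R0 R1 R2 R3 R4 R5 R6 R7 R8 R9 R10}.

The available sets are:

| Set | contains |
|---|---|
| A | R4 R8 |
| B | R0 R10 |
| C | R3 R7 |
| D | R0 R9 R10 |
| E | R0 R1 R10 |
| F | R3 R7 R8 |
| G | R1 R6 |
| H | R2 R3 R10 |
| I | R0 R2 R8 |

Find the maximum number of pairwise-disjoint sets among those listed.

4

A, B, C, G are pairwise disjoint (A={R4,R8}; B={R0,R10}; C={R3,R7}; G={R1,R6}).
Every remaining set overlaps one of these, and no 5 of the listed sets are pairwise disjoint, so 4 is the maximum.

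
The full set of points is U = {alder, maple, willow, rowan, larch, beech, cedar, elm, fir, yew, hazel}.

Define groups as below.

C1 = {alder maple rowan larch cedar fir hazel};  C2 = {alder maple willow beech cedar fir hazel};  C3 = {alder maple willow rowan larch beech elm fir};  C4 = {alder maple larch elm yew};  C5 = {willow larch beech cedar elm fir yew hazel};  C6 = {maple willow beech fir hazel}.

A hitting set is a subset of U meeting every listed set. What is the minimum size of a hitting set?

2

H = {maple, elm} meets every group (each contains at least one member of H), and |H| = 2.
No single point lies in every group, so at least 2 are needed and 2 is optimal.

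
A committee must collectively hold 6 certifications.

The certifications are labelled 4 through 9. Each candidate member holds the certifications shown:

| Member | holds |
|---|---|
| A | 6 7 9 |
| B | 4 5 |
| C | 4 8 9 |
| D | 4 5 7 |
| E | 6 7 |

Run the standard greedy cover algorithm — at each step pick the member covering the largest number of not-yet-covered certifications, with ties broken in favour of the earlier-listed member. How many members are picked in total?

Greedy: pick A (covers 3 new) → pick B (covers 2 new) → pick C (covers 1 new). Total picks: 3.

3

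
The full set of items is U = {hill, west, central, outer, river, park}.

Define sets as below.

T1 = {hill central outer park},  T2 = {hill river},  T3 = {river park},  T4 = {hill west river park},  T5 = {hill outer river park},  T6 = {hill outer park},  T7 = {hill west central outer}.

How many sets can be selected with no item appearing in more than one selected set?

T3, T7 are pairwise disjoint (T3={river,park}; T7={hill,west,central,outer}).
Every remaining set overlaps one of these, and no 3 of the listed sets are pairwise disjoint, so 2 is the maximum.

2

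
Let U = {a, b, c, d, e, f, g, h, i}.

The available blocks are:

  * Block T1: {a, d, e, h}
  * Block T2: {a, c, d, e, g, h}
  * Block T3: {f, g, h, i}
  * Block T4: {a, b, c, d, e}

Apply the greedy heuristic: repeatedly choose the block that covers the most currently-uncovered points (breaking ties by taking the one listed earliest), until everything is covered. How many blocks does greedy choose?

Greedy: pick T2 (covers 6 new) → pick T3 (covers 2 new) → pick T4 (covers 1 new). Total picks: 3.
(The true minimum cover uses only 2 blocks, so greedy is not optimal here.)

3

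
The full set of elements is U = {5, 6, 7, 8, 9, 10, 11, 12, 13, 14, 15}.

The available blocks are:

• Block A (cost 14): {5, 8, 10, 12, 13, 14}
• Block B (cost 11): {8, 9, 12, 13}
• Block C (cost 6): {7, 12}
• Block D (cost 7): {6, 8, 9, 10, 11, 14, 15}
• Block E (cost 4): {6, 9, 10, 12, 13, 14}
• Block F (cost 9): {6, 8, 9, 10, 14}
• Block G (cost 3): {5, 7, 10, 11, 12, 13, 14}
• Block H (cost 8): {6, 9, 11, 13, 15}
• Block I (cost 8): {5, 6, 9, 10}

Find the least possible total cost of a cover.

D, G together cover every element (D ∪ G = {5, 6, 7, 8, 9, 10, 11, 12, 13, 14, 15}); total cost 7 + 3 = 10.
No covering selection has total cost below 10.

10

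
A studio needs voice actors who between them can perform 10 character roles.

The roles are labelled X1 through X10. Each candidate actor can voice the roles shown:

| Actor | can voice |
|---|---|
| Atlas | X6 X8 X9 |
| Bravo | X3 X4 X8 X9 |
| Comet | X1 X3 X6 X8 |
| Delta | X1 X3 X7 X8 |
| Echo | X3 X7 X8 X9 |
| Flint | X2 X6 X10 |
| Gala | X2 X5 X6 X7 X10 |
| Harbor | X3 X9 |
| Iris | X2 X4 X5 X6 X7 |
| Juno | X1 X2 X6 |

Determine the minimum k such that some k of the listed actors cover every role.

Bravo and Gala and Juno together: Bravo ∪ Gala ∪ Juno = {X1, X2, X3, X4, X5, X6, X7, X8, X9, X10} — every role is covered.
No 2 of the 10 actors cover everything (all 45 combinations miss at least one role), so 3 is optimal.

3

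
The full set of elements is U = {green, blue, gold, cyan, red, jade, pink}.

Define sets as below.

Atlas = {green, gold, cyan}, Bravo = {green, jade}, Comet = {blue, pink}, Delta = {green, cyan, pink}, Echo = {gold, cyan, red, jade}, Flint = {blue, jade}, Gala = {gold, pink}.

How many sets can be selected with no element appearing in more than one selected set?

2

Atlas, Comet are pairwise disjoint (Atlas={green,gold,cyan}; Comet={blue,pink}).
Every remaining set overlaps one of these, and no 3 of the listed sets are pairwise disjoint, so 2 is the maximum.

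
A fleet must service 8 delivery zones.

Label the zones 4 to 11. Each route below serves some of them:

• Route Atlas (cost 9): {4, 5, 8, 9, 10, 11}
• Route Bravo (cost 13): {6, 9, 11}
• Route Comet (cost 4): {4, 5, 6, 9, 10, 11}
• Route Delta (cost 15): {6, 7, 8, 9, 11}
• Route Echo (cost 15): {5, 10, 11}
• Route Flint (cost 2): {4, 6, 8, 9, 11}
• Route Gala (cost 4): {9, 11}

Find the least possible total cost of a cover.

Comet, Delta together cover every zone (Comet ∪ Delta = {4, 5, 6, 7, 8, 9, 10, 11}); total cost 4 + 15 = 19.
The greedy pick Flint, Comet, Delta costs 21; no covering selection beats 19.

19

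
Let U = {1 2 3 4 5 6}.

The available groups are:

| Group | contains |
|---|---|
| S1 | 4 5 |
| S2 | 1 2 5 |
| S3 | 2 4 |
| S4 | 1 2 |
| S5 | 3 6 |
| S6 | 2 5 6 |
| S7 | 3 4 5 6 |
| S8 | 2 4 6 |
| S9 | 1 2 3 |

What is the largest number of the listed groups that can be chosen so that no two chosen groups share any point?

3

S1, S4, S5 are pairwise disjoint (S1={4,5}; S4={1,2}; S5={3,6}).
Every remaining group overlaps one of these, and no 4 of the listed groups are pairwise disjoint, so 3 is the maximum.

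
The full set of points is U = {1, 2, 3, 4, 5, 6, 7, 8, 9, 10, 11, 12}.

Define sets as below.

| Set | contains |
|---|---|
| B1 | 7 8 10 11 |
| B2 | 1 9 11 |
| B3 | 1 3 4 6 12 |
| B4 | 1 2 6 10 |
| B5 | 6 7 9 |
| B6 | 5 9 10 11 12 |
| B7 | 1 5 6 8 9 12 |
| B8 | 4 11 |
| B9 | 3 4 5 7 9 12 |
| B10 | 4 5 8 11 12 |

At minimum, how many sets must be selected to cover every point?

Take {B4, B9, B10}. Their union is {1, 2, 3, 4, 5, 6, 7, 8, 9, 10, 11, 12}, which is all 12 points.
Only B4 contains 2, so B4 is forced; the remaining 8 points need at least 2 more sets (each remaining set adds at most 6) — so at least 3 sets are needed, and 3 is optimal.

3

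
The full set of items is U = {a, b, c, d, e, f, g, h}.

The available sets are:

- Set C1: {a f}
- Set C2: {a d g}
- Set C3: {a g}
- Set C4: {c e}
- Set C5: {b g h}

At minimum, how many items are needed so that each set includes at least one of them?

3

T = {a, c, h} meets every set (each contains at least one member of T), and |T| = 3.
The sets C1, C4, C5 are pairwise disjoint, so any hitting set needs a separate item for each — at least 3. Hence 3 is optimal.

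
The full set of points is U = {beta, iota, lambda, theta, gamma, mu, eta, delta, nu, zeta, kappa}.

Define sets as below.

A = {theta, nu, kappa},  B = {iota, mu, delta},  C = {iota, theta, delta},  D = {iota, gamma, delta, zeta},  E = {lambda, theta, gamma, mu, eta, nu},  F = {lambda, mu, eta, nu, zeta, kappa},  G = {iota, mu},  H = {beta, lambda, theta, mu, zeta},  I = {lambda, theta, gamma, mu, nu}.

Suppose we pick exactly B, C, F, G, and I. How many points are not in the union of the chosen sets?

1

Union of B, C, F, G, I = {iota, lambda, theta, gamma, mu, eta, delta, nu, zeta, kappa}.
Not covered: beta — 1 point.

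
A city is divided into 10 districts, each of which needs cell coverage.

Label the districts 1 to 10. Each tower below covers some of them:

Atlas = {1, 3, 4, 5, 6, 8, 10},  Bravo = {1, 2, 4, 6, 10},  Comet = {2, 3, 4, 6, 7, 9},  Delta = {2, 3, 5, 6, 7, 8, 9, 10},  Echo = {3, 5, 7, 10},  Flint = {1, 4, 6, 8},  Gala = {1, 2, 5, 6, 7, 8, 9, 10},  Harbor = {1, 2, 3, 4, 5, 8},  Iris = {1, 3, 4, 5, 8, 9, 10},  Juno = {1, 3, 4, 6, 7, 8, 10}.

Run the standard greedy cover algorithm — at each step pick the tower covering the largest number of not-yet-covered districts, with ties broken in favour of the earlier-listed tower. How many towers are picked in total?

Greedy: pick Delta (covers 8 new) → pick Atlas (covers 2 new). Total picks: 2.

2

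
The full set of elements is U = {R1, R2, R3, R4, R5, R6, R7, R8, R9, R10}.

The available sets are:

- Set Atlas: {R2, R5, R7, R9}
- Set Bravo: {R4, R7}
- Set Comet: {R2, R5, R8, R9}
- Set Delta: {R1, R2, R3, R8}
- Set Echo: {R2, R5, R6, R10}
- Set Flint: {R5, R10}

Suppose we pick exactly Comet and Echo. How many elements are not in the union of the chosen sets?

Union of Comet, Echo = {R2, R5, R6, R8, R9, R10}.
Not covered: R1, R3, R4, R7 — 4 elements.

4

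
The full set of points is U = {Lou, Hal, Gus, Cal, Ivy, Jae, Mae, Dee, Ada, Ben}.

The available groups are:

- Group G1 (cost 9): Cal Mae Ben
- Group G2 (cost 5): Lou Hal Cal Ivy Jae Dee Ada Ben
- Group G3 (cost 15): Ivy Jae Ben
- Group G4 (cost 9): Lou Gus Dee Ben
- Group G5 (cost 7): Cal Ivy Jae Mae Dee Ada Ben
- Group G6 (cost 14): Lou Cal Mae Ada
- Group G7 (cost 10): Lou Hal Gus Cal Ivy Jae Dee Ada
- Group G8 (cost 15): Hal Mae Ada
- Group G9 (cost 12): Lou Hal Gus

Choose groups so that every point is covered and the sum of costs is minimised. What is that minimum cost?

G5, G7 together cover every point (G5 ∪ G7 = {Lou, Hal, Gus, Cal, Ivy, Jae, Mae, Dee, Ada, Ben}); total cost 7 + 10 = 17.
The greedy pick G2, G5, G4 costs 21; no covering selection beats 17.

17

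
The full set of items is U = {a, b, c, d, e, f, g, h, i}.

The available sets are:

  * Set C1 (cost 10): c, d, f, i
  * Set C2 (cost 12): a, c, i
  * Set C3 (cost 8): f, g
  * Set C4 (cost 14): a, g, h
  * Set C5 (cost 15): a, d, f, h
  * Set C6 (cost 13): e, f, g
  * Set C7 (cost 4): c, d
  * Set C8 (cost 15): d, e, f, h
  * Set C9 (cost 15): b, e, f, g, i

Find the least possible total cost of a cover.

C4, C7, C9 together cover every item (C4 ∪ C7 ∪ C9 = {a, b, c, d, e, f, g, h, i}); total cost 14 + 4 + 15 = 33.
No covering selection has total cost below 33.

33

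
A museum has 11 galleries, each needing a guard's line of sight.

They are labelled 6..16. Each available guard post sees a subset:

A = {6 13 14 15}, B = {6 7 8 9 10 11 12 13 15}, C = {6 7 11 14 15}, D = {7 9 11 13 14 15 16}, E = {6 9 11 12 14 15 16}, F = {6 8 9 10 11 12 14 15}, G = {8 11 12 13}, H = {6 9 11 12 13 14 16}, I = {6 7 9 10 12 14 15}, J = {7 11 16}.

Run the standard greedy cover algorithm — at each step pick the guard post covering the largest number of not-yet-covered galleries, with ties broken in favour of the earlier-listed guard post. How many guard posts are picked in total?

Greedy: pick B (covers 9 new) → pick D (covers 2 new). Total picks: 2.

2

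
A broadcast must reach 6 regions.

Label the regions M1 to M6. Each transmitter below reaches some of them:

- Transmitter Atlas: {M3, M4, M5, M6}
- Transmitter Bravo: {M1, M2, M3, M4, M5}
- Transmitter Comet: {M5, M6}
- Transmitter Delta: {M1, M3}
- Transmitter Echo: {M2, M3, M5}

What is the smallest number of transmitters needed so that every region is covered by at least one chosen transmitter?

2

Atlas and Bravo together: Atlas ∪ Bravo = {M1, M2, M3, M4, M5, M6} — every region is covered.
No single transmitter has all 6 regions (the largest, Bravo, has 5), so 2 is optimal.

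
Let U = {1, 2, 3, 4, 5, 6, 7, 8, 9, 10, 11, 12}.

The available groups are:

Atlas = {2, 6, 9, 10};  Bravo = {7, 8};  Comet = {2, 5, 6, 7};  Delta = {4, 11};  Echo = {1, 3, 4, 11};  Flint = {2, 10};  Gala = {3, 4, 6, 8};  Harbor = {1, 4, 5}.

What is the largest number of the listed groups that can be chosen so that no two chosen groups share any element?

Atlas, Bravo, Harbor are pairwise disjoint (Atlas={2,6,9,10}; Bravo={7,8}; Harbor={1,4,5}).
Every remaining group overlaps one of these, and no 4 of the listed groups are pairwise disjoint, so 3 is the maximum.

3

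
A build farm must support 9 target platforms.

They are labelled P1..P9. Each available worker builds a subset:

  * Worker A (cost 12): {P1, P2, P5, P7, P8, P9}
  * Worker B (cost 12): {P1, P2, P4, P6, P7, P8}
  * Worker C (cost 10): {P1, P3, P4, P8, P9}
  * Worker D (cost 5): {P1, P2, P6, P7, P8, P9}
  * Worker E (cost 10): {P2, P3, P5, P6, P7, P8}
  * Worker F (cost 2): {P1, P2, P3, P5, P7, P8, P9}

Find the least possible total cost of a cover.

14

B, F together cover every platform (B ∪ F = {P1, P2, P3, P4, P5, P6, P7, P8, P9}); total cost 12 + 2 = 14.
The greedy pick F, D, C costs 17; no covering selection beats 14.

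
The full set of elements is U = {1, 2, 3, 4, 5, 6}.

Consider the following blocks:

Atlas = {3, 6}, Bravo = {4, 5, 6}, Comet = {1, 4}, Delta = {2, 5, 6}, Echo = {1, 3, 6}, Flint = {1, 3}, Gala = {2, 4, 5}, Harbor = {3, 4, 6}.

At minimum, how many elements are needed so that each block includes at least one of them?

The 3 elements {1, 4, 6} hit every block.
No choice of 2 elements meets every block, so 3 is the minimum.

3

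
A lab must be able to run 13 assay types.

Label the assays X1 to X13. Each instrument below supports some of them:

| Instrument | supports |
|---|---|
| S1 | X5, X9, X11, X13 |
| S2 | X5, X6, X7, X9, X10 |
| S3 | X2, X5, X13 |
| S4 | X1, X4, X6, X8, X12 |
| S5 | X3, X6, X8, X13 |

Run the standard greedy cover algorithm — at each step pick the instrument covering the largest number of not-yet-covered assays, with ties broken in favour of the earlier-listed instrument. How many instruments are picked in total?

Greedy: pick S2 (covers 5 new) → pick S4 (covers 4 new) → pick S1 (covers 2 new) → pick S3 (covers 1 new) → pick S5 (covers 1 new). Total picks: 5.

5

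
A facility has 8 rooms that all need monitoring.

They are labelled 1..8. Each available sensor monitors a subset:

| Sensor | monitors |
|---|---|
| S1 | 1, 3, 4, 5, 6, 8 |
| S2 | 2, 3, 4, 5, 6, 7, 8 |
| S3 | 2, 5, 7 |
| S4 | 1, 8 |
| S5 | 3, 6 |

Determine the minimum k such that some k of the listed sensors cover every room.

Take {S2, S4}. Their union is {1, 2, 3, 4, 5, 6, 7, 8}, which is all 8 rooms.
No single sensor has all 8 rooms (the largest, S2, has 7), so 2 is optimal.

2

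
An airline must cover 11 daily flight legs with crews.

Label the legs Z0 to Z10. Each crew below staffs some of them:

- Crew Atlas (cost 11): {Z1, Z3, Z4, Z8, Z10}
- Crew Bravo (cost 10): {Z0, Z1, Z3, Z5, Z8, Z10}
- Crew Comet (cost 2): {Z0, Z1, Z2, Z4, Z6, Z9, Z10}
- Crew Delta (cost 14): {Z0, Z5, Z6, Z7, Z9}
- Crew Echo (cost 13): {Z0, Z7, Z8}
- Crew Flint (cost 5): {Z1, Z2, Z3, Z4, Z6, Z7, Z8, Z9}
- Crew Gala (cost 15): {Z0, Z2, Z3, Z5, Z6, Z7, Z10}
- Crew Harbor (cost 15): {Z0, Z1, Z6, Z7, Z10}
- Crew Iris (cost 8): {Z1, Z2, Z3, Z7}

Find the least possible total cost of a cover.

15

Bravo, Flint together cover every leg (Bravo ∪ Flint = {Z0, Z1, Z2, Z3, Z4, Z5, Z6, Z7, Z8, Z9, Z10}); total cost 10 + 5 = 15.
The greedy pick Comet, Flint, Bravo costs 17; no covering selection beats 15.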